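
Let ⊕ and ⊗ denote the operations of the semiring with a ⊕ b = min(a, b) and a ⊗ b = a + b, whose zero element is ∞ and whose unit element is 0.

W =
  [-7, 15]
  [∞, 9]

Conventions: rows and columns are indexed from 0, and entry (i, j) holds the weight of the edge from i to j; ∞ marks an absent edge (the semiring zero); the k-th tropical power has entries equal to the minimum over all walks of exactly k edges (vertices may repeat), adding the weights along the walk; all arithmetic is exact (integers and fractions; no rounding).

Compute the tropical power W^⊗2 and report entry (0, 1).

W^⊗2:
  [-14, 8]
  [∞, 18]
Key observation: the optimum is the walk 0->0->1, with weight (-7) + 15 = 8.
Optimal value attained by: walk 0->0->1.
Answer: (W^⊗2)[0][1] = 8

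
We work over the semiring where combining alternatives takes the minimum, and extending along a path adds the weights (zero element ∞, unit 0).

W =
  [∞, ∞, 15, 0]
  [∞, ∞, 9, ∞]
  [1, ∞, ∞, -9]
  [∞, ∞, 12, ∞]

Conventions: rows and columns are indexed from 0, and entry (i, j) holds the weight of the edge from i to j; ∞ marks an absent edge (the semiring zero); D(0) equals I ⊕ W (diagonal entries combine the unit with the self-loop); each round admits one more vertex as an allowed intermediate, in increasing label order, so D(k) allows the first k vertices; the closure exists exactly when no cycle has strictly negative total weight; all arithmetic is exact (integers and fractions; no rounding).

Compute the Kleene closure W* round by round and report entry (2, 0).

D(0):
  [0, ∞, 15, 0]
  [∞, 0, 9, ∞]
  [1, ∞, 0, -9]
  [∞, ∞, 12, 0]
D(1):
  [0, ∞, 15, 0]
  [∞, 0, 9, ∞]
  [1, ∞, 0, -9]
  [∞, ∞, 12, 0]
D(2):
  [0, ∞, 15, 0]
  [∞, 0, 9, ∞]
  [1, ∞, 0, -9]
  [∞, ∞, 12, 0]
D(3):
  [0, ∞, 15, 0]
  [10, 0, 9, 0]
  [1, ∞, 0, -9]
  [13, ∞, 12, 0]
D(4):
  [0, ∞, 12, 0]
  [10, 0, 9, 0]
  [1, ∞, 0, -9]
  [13, ∞, 12, 0]
Answer: W*[2][0] = 1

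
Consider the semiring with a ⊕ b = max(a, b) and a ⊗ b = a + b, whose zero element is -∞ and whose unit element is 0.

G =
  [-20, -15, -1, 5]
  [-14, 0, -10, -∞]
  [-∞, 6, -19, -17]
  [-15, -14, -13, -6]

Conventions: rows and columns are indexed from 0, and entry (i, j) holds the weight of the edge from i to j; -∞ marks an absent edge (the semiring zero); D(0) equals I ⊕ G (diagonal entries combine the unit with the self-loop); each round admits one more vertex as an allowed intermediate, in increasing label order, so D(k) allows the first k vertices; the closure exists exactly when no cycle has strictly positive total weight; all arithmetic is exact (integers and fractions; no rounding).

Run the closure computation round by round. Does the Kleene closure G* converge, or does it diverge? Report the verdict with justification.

D(0):
  [0, -15, -1, 5]
  [-14, 0, -10, -∞]
  [-∞, 6, 0, -17]
  [-15, -14, -13, 0]
D(1):
  [0, -15, -1, 5]
  [-14, 0, -10, -9]
  [-∞, 6, 0, -17]
  [-15, -14, -13, 0]
D(2):
  [0, -15, -1, 5]
  [-14, 0, -10, -9]
  [-8, 6, 0, -3]
  [-15, -14, -13, 0]
D(3):
  [0, 5, -1, 5]
  [-14, 0, -10, -9]
  [-8, 6, 0, -3]
  [-15, -7, -13, 0]
D(4):
  [0, 5, -1, 5]
  [-14, 0, -10, -9]
  [-8, 6, 0, -3]
  [-15, -7, -13, 0]
Key observation: every diagonal entry stays at the unit through all rounds, so no improving cycle exists.
Answer: CONVERGES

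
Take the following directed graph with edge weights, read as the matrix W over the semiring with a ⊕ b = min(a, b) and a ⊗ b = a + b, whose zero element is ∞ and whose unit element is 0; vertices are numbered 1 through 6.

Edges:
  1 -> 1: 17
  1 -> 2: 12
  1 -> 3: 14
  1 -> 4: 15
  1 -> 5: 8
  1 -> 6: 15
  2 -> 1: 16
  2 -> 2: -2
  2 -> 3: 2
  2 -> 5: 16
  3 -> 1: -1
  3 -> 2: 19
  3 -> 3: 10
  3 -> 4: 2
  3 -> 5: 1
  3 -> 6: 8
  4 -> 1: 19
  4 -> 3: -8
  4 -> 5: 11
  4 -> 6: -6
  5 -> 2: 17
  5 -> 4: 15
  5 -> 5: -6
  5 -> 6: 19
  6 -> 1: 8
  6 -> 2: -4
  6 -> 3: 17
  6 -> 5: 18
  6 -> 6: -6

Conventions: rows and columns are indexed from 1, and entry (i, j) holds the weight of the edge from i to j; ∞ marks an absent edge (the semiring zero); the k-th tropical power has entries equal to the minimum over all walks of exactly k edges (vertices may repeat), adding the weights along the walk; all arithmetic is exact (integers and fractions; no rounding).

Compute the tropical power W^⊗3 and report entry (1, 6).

W^⊗2:
  [13, 10, 7, 16, 2, 9]
  [1, -4, 0, 4, 3, 10]
  [9, 4, -6, 12, -5, -4]
  [-9, -10, 2, -6, -7, -12]
  [27, 11, 7, 9, -12, 9]
  [2, -10, -2, 19, 12, -12]
W^⊗3:
  [6, 5, 8, 9, -4, 3]
  [-1, -6, -4, 2, -3, -2]
  [-7, -8, 4, -4, -11, -10]
  [-4, -16, -14, 4, -13, -18]
  [6, 5, 1, 3, -18, 3]
  [-4, -16, -8, 0, -1, -18]
Key observation: the optimum is the walk 1->4->6->6, with weight 15 + (-6) + (-6) = 3.
Optimal value attained by: walk 1->4->6->6.
Answer: (W^⊗3)[1][6] = 3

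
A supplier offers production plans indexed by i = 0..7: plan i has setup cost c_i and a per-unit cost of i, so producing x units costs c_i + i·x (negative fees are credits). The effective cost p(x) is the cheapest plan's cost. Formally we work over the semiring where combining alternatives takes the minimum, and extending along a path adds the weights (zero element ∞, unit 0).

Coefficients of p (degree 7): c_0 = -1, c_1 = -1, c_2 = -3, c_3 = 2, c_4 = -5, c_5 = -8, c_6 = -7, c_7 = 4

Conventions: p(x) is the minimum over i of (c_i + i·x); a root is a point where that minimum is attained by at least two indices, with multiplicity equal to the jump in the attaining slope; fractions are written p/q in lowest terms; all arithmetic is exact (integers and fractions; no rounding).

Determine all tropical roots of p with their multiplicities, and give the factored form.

hull edge (i=0, c=-1) to (i=5, c=-8): slope -7/5, span 5
hull edge (i=5, c=-8) to (i=6, c=-7): slope 1, span 1
hull edge (i=6, c=-7) to (i=7, c=4): slope 11, span 1
Factored form: p(x) = 4 ⊗ (x ⊕ (-11)) ⊗ (x ⊕ (-1)) ⊗ (x ⊕ 7/5) ⊗ (x ⊕ 7/5) ⊗ (x ⊕ 7/5) ⊗ (x ⊕ 7/5) ⊗ (x ⊕ 7/5)
Answer: roots = -11 (mult 1), -1 (mult 1), 7/5 (mult 5)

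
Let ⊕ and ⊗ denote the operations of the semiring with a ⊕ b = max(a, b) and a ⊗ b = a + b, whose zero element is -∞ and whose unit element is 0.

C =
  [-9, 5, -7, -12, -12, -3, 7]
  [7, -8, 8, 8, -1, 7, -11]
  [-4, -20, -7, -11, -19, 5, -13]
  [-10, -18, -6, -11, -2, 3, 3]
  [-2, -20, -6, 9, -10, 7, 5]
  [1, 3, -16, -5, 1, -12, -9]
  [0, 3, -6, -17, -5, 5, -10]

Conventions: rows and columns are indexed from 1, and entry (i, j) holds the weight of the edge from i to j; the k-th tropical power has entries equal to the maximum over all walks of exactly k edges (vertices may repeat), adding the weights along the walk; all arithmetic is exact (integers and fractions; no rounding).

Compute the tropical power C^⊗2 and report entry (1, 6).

C^⊗2:
  [12, 10, 13, 13, 4, 12, -2]
  [8, 12, 2, 8, 8, 13, 14]
  [6, 8, -11, 0, 6, -2, 3]
  [4, 6, -3, 7, 4, 8, 3]
  [8, 10, 3, 2, 8, 12, 12]
  [10, 6, 11, 11, 2, 10, 8]
  [10, 8, 11, 11, 6, 10, 7]
Key observation: the optimum is the walk 1->2->6, with weight 5 + 7 = 12.
Optimal value attained by: walk 1->2->6.
Answer: (C^⊗2)[1][6] = 12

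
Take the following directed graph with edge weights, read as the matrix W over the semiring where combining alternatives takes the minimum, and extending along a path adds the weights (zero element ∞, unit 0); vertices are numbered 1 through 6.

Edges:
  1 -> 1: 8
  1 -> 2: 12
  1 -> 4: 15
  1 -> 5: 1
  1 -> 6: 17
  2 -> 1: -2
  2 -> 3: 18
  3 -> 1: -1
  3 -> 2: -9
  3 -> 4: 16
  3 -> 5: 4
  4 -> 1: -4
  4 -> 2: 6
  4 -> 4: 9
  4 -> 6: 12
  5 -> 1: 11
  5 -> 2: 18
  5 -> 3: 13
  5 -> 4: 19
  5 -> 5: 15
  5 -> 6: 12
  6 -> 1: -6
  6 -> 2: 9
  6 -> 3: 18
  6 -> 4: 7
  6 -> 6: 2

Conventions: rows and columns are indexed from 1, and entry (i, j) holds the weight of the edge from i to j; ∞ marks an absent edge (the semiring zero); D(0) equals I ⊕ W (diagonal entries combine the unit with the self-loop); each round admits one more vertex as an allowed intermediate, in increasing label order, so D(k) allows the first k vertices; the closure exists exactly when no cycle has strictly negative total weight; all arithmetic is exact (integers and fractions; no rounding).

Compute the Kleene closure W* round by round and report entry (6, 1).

D(0):
  [0, 12, ∞, 15, 1, 17]
  [-2, 0, 18, ∞, ∞, ∞]
  [-1, -9, 0, 16, 4, ∞]
  [-4, 6, ∞, 0, ∞, 12]
  [11, 18, 13, 19, 0, 12]
  [-6, 9, 18, 7, ∞, 0]
D(1):
  [0, 12, ∞, 15, 1, 17]
  [-2, 0, 18, 13, -1, 15]
  [-1, -9, 0, 14, 0, 16]
  [-4, 6, ∞, 0, -3, 12]
  [11, 18, 13, 19, 0, 12]
  [-6, 6, 18, 7, -5, 0]
D(2):
  [0, 12, 30, 15, 1, 17]
  [-2, 0, 18, 13, -1, 15]
  [-11, -9, 0, 4, -10, 6]
  [-4, 6, 24, 0, -3, 12]
  [11, 18, 13, 19, 0, 12]
  [-6, 6, 18, 7, -5, 0]
D(3):
  [0, 12, 30, 15, 1, 17]
  [-2, 0, 18, 13, -1, 15]
  [-11, -9, 0, 4, -10, 6]
  [-4, 6, 24, 0, -3, 12]
  [2, 4, 13, 17, 0, 12]
  [-6, 6, 18, 7, -5, 0]
D(4):
  [0, 12, 30, 15, 1, 17]
  [-2, 0, 18, 13, -1, 15]
  [-11, -9, 0, 4, -10, 6]
  [-4, 6, 24, 0, -3, 12]
  [2, 4, 13, 17, 0, 12]
  [-6, 6, 18, 7, -5, 0]
D(5):
  [0, 5, 14, 15, 1, 13]
  [-2, 0, 12, 13, -1, 11]
  [-11, -9, 0, 4, -10, 2]
  [-4, 1, 10, 0, -3, 9]
  [2, 4, 13, 17, 0, 12]
  [-6, -1, 8, 7, -5, 0]
D(6):
  [0, 5, 14, 15, 1, 13]
  [-2, 0, 12, 13, -1, 11]
  [-11, -9, 0, 4, -10, 2]
  [-4, 1, 10, 0, -3, 9]
  [2, 4, 13, 17, 0, 12]
  [-6, -1, 8, 7, -5, 0]
Answer: W*[6][1] = -6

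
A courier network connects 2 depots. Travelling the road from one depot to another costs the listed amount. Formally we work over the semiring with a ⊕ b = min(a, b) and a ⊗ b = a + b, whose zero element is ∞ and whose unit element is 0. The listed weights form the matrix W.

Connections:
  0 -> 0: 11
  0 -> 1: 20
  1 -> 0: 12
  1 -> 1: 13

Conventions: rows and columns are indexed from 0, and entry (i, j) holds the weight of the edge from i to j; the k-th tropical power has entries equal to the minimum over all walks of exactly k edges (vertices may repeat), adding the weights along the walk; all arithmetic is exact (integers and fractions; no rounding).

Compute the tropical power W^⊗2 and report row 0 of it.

W^⊗2:
  [22, 31]
  [23, 26]
Answer: row 0 of W^⊗2 = [22, 31]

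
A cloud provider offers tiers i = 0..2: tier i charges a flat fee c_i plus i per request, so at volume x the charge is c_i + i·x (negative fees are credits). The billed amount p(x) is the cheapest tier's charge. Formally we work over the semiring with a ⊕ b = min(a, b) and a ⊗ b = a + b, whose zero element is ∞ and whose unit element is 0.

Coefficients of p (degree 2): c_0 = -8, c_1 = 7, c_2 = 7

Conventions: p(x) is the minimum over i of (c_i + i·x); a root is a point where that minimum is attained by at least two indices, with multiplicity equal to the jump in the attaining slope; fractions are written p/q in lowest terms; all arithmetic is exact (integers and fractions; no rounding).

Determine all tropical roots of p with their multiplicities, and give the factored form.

hull edge (i=0, c=-8) to (i=2, c=7): slope 15/2, span 2
Factored form: p(x) = 7 ⊗ (x ⊕ (-15/2)) ⊗ (x ⊕ (-15/2))
Answer: roots = -15/2 (mult 2)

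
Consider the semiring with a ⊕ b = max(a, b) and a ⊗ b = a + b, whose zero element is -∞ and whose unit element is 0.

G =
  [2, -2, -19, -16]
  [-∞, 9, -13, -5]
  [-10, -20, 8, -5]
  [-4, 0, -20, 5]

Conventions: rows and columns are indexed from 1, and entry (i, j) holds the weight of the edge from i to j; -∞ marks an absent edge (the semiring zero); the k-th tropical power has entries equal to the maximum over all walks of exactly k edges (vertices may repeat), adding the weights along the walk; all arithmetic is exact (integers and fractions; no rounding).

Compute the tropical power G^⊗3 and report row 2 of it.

G^⊗2:
  [4, 7, -11, -7]
  [-9, 18, -4, 4]
  [-2, -5, 16, 3]
  [1, 9, -12, 10]
G^⊗3:
  [6, 16, -3, 2]
  [0, 27, 5, 13]
  [6, 4, 24, 11]
  [6, 18, -4, 15]
Answer: row 2 of G^⊗3 = [0, 27, 5, 13]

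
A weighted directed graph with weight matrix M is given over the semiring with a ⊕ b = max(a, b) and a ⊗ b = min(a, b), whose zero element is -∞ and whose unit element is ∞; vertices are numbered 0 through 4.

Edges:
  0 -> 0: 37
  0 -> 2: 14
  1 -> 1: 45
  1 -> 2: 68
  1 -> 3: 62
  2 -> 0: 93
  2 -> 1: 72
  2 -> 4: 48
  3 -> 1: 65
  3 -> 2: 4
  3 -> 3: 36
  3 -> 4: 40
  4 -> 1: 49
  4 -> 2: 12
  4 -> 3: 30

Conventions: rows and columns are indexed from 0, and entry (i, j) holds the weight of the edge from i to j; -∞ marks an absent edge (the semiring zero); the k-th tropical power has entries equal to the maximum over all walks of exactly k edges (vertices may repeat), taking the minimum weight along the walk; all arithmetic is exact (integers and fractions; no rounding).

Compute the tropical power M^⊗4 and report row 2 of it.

M^⊗2:
  [37, 14, 14, -∞, 14]
  [68, 68, 45, 45, 48]
  [37, 48, 68, 62, -∞]
  [4, 45, 65, 62, 36]
  [12, 45, 49, 49, 30]
M^⊗3:
  [37, 14, 14, 14, 14]
  [45, 48, 68, 62, 45]
  [68, 68, 48, 48, 48]
  [65, 65, 45, 45, 48]
  [49, 49, 45, 45, 48]
M^⊗4:
  [37, 14, 14, 14, 14]
  [68, 68, 48, 48, 48]
  [48, 48, 68, 62, 48]
  [45, 48, 65, 62, 45]
  [45, 48, 49, 49, 45]
Answer: row 2 of M^⊗4 = [48, 48, 68, 62, 48]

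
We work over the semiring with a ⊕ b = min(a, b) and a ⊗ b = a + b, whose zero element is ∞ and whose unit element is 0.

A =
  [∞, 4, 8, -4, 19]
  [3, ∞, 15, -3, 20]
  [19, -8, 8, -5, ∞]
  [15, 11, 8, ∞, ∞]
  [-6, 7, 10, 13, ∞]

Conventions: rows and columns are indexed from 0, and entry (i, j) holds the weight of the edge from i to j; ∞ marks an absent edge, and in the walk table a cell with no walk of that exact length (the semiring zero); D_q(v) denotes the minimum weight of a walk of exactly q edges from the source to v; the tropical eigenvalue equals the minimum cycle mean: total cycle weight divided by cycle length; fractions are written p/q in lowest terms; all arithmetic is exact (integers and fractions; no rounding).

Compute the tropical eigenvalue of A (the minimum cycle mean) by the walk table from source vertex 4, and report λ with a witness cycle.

q=0: [∞, ∞, ∞, ∞, 0]
q=1: [-6, 7, 10, 13, ∞]
q=2: [10, -2, 2, -10, 13]
q=3: [1, -6, -2, -5, 18]
q=4: [-3, -10, 3, -9, 14]
q=5: [-7, -5, -1, -13, 10]
Optimal cycle mean attained by: cycle 1->3->2->1, total (-3) + 8 + (-8), length 3.
Answer: λ = -1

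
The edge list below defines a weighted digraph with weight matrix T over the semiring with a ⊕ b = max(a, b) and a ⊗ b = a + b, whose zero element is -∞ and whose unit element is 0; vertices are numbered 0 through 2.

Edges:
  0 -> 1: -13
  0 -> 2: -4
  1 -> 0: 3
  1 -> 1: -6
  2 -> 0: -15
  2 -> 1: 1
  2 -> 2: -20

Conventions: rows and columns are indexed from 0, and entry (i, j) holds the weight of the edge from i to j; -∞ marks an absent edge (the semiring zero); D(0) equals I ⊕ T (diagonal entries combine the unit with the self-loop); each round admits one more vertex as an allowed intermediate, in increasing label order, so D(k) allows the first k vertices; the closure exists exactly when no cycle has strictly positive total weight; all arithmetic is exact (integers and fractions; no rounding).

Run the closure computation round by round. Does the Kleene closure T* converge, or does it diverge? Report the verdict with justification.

D(0):
  [0, -13, -4]
  [3, 0, -∞]
  [-15, 1, 0]
D(1):
  [0, -13, -4]
  [3, 0, -1]
  [-15, 1, 0]
D(2):
  [0, -13, -4]
  [3, 0, -1]
  [4, 1, 0]
D(3):
  [0, -3, -4]
  [3, 0, -1]
  [4, 1, 0]
Key observation: every diagonal entry stays at the unit through all rounds, so no improving cycle exists.
Answer: CONVERGES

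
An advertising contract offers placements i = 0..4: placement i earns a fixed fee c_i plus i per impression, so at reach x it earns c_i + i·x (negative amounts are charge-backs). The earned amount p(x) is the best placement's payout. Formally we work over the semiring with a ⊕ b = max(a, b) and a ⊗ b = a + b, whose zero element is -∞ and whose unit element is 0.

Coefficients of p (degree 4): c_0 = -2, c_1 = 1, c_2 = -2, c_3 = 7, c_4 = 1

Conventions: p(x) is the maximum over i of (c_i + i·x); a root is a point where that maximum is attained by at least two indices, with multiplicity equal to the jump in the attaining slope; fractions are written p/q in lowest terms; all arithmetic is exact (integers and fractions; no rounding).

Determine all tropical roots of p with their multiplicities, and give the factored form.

hull edge (i=0, c=-2) to (i=3, c=7): slope 3, span 3
hull edge (i=3, c=7) to (i=4, c=1): slope -6, span 1
Factored form: p(x) = 1 ⊗ (x ⊕ (-3)) ⊗ (x ⊕ (-3)) ⊗ (x ⊕ (-3)) ⊗ (x ⊕ 6)
Answer: roots = -3 (mult 3), 6 (mult 1)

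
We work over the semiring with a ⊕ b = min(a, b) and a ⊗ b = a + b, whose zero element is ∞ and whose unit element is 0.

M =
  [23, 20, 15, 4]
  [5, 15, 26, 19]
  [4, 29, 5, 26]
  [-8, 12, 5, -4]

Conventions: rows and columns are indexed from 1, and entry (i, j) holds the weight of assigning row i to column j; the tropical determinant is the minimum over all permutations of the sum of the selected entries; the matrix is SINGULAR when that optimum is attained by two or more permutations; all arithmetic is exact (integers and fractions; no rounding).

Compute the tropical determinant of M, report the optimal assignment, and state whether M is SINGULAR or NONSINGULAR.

σ = (1, 2, 3, 4): 23 + 15 + 5 + (-4) = 39
σ = (1, 2, 4, 3): 23 + 15 + 26 + 5 = 69
σ = (1, 3, 2, 4): 23 + 26 + 29 + (-4) = 74
σ = (1, 3, 4, 2): 23 + 26 + 26 + 12 = 87
σ = (1, 4, 2, 3): 23 + 19 + 29 + 5 = 76
σ = (1, 4, 3, 2): 23 + 19 + 5 + 12 = 59
σ = (2, 1, 3, 4): 20 + 5 + 5 + (-4) = 26
σ = (2, 1, 4, 3): 20 + 5 + 26 + 5 = 56
σ = (2, 3, 1, 4): 20 + 26 + 4 + (-4) = 46
σ = (2, 3, 4, 1): 20 + 26 + 26 + (-8) = 64
σ = (2, 4, 1, 3): 20 + 19 + 4 + 5 = 48
σ = (2, 4, 3, 1): 20 + 19 + 5 + (-8) = 36
σ = (3, 1, 2, 4): 15 + 5 + 29 + (-4) = 45
σ = (3, 1, 4, 2): 15 + 5 + 26 + 12 = 58
σ = (3, 2, 1, 4): 15 + 15 + 4 + (-4) = 30
σ = (3, 2, 4, 1): 15 + 15 + 26 + (-8) = 48
σ = (3, 4, 1, 2): 15 + 19 + 4 + 12 = 50
σ = (3, 4, 2, 1): 15 + 19 + 29 + (-8) = 55
σ = (4, 1, 2, 3): 4 + 5 + 29 + 5 = 43
σ = (4, 1, 3, 2): 4 + 5 + 5 + 12 = 26
σ = (4, 2, 1, 3): 4 + 15 + 4 + 5 = 28
σ = (4, 2, 3, 1): 4 + 15 + 5 + (-8) = 16
σ = (4, 3, 1, 2): 4 + 26 + 4 + 12 = 46
σ = (4, 3, 2, 1): 4 + 26 + 29 + (-8) = 51
Optimal value attained by: σ = (4, 2, 3, 1).
Answer: det⊕(M) = 16; verdict: NONSINGULAR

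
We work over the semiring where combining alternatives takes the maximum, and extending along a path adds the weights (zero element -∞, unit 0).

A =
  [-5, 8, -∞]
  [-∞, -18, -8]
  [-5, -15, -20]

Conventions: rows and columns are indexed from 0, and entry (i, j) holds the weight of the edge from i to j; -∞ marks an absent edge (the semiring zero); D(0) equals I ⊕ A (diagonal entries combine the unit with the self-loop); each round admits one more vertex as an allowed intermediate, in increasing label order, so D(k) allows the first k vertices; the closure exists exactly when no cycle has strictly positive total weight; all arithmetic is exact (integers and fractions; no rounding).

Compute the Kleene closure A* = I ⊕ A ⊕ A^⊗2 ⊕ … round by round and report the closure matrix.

D(0):
  [0, 8, -∞]
  [-∞, 0, -8]
  [-5, -15, 0]
D(1):
  [0, 8, -∞]
  [-∞, 0, -8]
  [-5, 3, 0]
D(2):
  [0, 8, 0]
  [-∞, 0, -8]
  [-5, 3, 0]
D(3):
  [0, 8, 0]
  [-13, 0, -8]
  [-5, 3, 0]
Answer: A* = [[0, 8, 0], [-13, 0, -8], [-5, 3, 0]]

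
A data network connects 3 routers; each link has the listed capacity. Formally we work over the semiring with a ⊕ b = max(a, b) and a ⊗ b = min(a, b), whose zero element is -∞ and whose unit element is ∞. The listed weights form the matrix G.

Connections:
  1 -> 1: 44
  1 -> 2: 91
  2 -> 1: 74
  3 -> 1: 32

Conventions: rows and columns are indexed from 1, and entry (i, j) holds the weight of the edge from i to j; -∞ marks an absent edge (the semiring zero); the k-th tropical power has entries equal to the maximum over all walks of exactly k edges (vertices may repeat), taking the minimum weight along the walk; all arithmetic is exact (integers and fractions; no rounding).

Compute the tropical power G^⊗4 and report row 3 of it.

G^⊗2:
  [74, 44, -∞]
  [44, 74, -∞]
  [32, 32, -∞]
G^⊗3:
  [44, 74, -∞]
  [74, 44, -∞]
  [32, 32, -∞]
G^⊗4:
  [74, 44, -∞]
  [44, 74, -∞]
  [32, 32, -∞]
Answer: row 3 of G^⊗4 = [32, 32, -∞]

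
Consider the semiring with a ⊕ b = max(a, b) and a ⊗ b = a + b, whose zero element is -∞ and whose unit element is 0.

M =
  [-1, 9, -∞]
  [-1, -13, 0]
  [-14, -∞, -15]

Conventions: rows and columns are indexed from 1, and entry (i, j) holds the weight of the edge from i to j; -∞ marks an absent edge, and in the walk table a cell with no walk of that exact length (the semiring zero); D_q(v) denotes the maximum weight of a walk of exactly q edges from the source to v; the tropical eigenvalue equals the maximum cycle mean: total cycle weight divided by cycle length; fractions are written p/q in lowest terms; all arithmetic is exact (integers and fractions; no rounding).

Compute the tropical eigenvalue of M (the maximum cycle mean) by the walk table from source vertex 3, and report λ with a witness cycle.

q=0: [-∞, -∞, 0]
q=1: [-14, -∞, -15]
q=2: [-15, -5, -30]
q=3: [-6, -6, -5]
Optimal cycle mean attained by: cycle 1->2->1, total 9 + (-1), length 2.
Answer: λ = 4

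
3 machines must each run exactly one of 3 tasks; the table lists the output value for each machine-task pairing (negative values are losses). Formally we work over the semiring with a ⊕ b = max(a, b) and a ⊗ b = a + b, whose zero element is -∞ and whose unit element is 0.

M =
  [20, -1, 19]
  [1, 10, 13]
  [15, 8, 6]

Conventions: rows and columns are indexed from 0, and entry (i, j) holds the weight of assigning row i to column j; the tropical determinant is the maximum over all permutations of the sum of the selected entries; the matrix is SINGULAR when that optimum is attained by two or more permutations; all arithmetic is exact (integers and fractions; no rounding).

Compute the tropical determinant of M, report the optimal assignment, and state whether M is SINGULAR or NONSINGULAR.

σ = (0, 1, 2): 20 + 10 + 6 = 36
σ = (0, 2, 1): 20 + 13 + 8 = 41
σ = (1, 0, 2): (-1) + 1 + 6 = 6
σ = (1, 2, 0): (-1) + 13 + 15 = 27
σ = (2, 0, 1): 19 + 1 + 8 = 28
σ = (2, 1, 0): 19 + 10 + 15 = 44
Optimal value attained by: σ = (2, 1, 0).
Answer: det⊕(M) = 44; verdict: NONSINGULAR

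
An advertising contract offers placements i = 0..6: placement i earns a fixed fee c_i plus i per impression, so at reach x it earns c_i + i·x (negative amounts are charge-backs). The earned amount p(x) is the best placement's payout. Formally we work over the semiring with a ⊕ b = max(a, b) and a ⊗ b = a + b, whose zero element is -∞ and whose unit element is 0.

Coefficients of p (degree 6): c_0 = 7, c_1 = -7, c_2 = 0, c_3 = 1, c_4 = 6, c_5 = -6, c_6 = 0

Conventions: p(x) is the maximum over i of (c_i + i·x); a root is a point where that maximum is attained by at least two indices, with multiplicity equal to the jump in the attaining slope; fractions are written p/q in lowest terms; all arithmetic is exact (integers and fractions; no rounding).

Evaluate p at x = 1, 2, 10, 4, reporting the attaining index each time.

p(1) = max(7+0·1=7, -7+1·1=-6, 0+2·1=2, 1+3·1=4, 6+4·1=10, -6+5·1=-1, 0+6·1=6) = 10 (attained by i=4)
p(2) = max(7+0·2=7, -7+1·2=-5, 0+2·2=4, 1+3·2=7, 6+4·2=14, -6+5·2=4, 0+6·2=12) = 14 (attained by i=4)
p(10) = max(7+0·10=7, -7+1·10=3, 0+2·10=20, 1+3·10=31, 6+4·10=46, -6+5·10=44, 0+6·10=60) = 60 (attained by i=6)
p(4) = max(7+0·4=7, -7+1·4=-3, 0+2·4=8, 1+3·4=13, 6+4·4=22, -6+5·4=14, 0+6·4=24) = 24 (attained by i=6)
Answer: p(1) = 10; p(2) = 14; p(10) = 60; p(4) = 24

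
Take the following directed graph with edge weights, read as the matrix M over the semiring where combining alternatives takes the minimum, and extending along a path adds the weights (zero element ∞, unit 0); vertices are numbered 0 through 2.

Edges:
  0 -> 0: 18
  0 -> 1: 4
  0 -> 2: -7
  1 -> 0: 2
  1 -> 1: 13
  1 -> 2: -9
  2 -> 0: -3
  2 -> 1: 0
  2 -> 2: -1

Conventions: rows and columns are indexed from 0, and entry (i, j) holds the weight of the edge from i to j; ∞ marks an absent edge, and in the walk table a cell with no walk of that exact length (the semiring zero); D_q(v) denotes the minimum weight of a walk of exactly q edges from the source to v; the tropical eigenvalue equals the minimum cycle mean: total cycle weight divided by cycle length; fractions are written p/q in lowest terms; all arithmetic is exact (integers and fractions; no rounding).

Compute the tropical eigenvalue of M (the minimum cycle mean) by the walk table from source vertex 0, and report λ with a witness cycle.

q=0: [0, ∞, ∞]
q=1: [18, 4, -7]
q=2: [-10, -7, -8]
q=3: [-11, -8, -17]
Optimal cycle mean attained by: cycle 0->2->0, total (-7) + (-3), length 2.
Answer: λ = -5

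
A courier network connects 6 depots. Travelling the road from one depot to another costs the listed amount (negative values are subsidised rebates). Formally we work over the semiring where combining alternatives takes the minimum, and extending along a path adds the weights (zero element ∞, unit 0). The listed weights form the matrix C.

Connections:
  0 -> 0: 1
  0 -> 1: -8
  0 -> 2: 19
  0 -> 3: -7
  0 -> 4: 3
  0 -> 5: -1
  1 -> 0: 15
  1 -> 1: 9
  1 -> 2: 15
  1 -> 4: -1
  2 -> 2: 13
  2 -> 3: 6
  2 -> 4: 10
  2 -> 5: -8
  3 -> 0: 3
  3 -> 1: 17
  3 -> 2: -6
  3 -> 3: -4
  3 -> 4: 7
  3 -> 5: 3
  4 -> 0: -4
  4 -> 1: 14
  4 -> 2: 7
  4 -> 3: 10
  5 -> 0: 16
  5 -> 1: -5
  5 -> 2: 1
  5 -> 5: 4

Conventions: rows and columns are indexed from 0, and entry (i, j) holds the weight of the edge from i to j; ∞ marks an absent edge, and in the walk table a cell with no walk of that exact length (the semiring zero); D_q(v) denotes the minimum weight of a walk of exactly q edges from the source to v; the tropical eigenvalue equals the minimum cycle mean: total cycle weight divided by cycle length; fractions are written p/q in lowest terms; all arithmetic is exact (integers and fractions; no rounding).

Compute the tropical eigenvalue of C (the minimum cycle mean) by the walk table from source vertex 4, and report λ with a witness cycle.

q=0: [∞, ∞, ∞, ∞, 0, ∞]
q=1: [-4, 14, 7, 10, ∞, ∞]
q=2: [-3, -12, 4, -11, -1, -5]
q=3: [-8, -11, -17, -15, -13, -8]
q=4: [-17, -16, -21, -19, -12, -25]
q=5: [-16, -30, -25, -24, -17, -29]
q=6: [-21, -34, -30, -28, -31, -33]
Optimal cycle mean attained by: cycle 0->3->2->5->1->4->0, total (-7) + (-6) + (-8) + (-5) + (-1) + (-4), length 6.
Answer: λ = -31/6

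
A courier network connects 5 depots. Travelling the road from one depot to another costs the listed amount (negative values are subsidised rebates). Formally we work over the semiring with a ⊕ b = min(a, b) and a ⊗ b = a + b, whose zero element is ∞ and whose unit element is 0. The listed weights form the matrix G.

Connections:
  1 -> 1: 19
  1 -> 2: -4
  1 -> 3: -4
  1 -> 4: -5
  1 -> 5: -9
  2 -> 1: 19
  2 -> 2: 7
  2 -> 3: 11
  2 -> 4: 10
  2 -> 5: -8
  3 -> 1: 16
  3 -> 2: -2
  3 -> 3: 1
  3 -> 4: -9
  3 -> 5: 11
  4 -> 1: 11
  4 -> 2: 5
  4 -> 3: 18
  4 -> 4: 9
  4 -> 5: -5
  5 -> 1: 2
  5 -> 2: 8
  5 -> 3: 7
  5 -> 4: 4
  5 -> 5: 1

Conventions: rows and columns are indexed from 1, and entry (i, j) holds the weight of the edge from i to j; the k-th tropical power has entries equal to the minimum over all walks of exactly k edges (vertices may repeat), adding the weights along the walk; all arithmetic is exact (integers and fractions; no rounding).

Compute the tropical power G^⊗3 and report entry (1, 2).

G^⊗2:
  [-7, -6, -3, -13, -12]
  [-6, 0, -1, -4, -7]
  [2, -4, 2, -8, -14]
  [-3, 3, 2, -1, -4]
  [3, -2, -2, -3, -7]
G^⊗3:
  [-10, -11, -11, -12, -18]
  [-5, -10, -10, -11, -15]
  [-12, -6, -7, -10, -13]
  [-2, -7, -7, -8, -12]
  [-5, -4, -1, -11, -10]
Key observation: the optimum is the walk 1->5->1->2, with weight (-9) + 2 + (-4) = -11.
Optimal value attained by: walk 1->5->1->2.
Answer: (G^⊗3)[1][2] = -11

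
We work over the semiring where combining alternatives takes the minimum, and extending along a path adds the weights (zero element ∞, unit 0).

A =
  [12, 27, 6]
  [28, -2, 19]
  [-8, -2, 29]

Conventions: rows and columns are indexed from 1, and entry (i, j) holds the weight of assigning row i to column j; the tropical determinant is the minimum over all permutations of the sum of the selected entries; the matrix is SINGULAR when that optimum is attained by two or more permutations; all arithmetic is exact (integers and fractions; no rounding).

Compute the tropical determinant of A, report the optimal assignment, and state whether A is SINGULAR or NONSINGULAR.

σ = (1, 2, 3): 12 + (-2) + 29 = 39
σ = (1, 3, 2): 12 + 19 + (-2) = 29
σ = (2, 1, 3): 27 + 28 + 29 = 84
σ = (2, 3, 1): 27 + 19 + (-8) = 38
σ = (3, 1, 2): 6 + 28 + (-2) = 32
σ = (3, 2, 1): 6 + (-2) + (-8) = -4
Optimal value attained by: σ = (3, 2, 1).
Answer: det⊕(A) = -4; verdict: NONSINGULAR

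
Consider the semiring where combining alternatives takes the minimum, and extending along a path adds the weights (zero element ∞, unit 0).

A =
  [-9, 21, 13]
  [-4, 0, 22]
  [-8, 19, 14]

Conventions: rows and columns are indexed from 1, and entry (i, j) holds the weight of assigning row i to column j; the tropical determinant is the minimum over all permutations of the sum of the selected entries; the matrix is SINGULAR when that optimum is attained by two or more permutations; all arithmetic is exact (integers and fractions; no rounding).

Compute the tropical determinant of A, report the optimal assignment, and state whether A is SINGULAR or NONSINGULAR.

σ = (1, 2, 3): (-9) + 0 + 14 = 5
σ = (1, 3, 2): (-9) + 22 + 19 = 32
σ = (2, 1, 3): 21 + (-4) + 14 = 31
σ = (2, 3, 1): 21 + 22 + (-8) = 35
σ = (3, 1, 2): 13 + (-4) + 19 = 28
σ = (3, 2, 1): 13 + 0 + (-8) = 5
Optimal value attained by: σ = (1, 2, 3).
Answer: det⊕(A) = 5; verdict: SINGULAR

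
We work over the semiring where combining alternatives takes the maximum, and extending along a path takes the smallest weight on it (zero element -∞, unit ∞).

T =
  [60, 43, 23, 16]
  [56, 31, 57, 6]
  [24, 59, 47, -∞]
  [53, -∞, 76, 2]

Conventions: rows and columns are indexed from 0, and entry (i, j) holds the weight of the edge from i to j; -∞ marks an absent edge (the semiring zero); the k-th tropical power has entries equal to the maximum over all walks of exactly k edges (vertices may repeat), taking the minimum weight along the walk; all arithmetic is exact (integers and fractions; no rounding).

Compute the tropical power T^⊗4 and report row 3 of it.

T^⊗2:
  [60, 43, 43, 16]
  [56, 57, 47, 16]
  [56, 47, 57, 16]
  [53, 59, 47, 16]
T^⊗3:
  [60, 43, 43, 16]
  [56, 47, 57, 16]
  [56, 57, 47, 16]
  [56, 47, 57, 16]
T^⊗4:
  [60, 43, 43, 16]
  [56, 57, 47, 16]
  [56, 47, 57, 16]
  [56, 57, 47, 16]
Answer: row 3 of T^⊗4 = [56, 57, 47, 16]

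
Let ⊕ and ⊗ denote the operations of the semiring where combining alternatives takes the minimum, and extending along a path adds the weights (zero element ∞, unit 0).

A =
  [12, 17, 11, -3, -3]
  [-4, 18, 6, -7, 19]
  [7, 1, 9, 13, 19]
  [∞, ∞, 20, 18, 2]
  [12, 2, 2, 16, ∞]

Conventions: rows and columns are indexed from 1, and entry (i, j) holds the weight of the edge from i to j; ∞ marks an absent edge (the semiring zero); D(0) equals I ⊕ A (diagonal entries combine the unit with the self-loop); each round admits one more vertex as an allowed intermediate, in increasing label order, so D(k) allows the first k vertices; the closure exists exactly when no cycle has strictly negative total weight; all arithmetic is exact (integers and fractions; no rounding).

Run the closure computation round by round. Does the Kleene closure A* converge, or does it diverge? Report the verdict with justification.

D(0):
  [0, 17, 11, -3, -3]
  [-4, 0, 6, -7, 19]
  [7, 1, 0, 13, 19]
  [∞, ∞, 20, 0, 2]
  [12, 2, 2, 16, 0]
D(1):
  [0, 17, 11, -3, -3]
  [-4, 0, 6, -7, -7]
  [7, 1, 0, 4, 4]
  [∞, ∞, 20, 0, 2]
  [12, 2, 2, 9, 0]
Detection: at round 2, diagonal entry (5, 5) turns strictly negative.
Key observation: the cycle 5->2->1->5 has total weight 2 + (-4) + (-3), which is strictly negative.
Answer: DIVERGES — negative cycle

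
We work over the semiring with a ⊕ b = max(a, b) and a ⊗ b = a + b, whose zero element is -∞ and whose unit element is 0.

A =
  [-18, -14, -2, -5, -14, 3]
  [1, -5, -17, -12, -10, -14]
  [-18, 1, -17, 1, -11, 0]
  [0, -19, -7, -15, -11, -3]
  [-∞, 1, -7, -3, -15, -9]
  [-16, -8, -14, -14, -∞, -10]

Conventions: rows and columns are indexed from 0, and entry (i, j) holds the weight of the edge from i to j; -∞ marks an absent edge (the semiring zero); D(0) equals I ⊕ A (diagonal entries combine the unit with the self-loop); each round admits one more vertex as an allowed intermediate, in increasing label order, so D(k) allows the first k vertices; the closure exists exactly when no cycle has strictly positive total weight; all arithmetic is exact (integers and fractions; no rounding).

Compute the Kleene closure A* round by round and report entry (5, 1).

D(0):
  [0, -14, -2, -5, -14, 3]
  [1, 0, -17, -12, -10, -14]
  [-18, 1, 0, 1, -11, 0]
  [0, -19, -7, 0, -11, -3]
  [-∞, 1, -7, -3, 0, -9]
  [-16, -8, -14, -14, -∞, 0]
D(1):
  [0, -14, -2, -5, -14, 3]
  [1, 0, -1, -4, -10, 4]
  [-18, 1, 0, 1, -11, 0]
  [0, -14, -2, 0, -11, 3]
  [-∞, 1, -7, -3, 0, -9]
  [-16, -8, -14, -14, -30, 0]
D(2):
  [0, -14, -2, -5, -14, 3]
  [1, 0, -1, -4, -10, 4]
  [2, 1, 0, 1, -9, 5]
  [0, -14, -2, 0, -11, 3]
  [2, 1, 0, -3, 0, 5]
  [-7, -8, -9, -12, -18, 0]
D(3):
  [0, -1, -2, -1, -11, 3]
  [1, 0, -1, 0, -10, 4]
  [2, 1, 0, 1, -9, 5]
  [0, -1, -2, 0, -11, 3]
  [2, 1, 0, 1, 0, 5]
  [-7, -8, -9, -8, -18, 0]
D(4):
  [0, -1, -2, -1, -11, 3]
  [1, 0, -1, 0, -10, 4]
  [2, 1, 0, 1, -9, 5]
  [0, -1, -2, 0, -11, 3]
  [2, 1, 0, 1, 0, 5]
  [-7, -8, -9, -8, -18, 0]
D(5):
  [0, -1, -2, -1, -11, 3]
  [1, 0, -1, 0, -10, 4]
  [2, 1, 0, 1, -9, 5]
  [0, -1, -2, 0, -11, 3]
  [2, 1, 0, 1, 0, 5]
  [-7, -8, -9, -8, -18, 0]
D(6):
  [0, -1, -2, -1, -11, 3]
  [1, 0, -1, 0, -10, 4]
  [2, 1, 0, 1, -9, 5]
  [0, -1, -2, 0, -11, 3]
  [2, 1, 0, 1, 0, 5]
  [-7, -8, -9, -8, -18, 0]
Answer: A*[5][1] = -8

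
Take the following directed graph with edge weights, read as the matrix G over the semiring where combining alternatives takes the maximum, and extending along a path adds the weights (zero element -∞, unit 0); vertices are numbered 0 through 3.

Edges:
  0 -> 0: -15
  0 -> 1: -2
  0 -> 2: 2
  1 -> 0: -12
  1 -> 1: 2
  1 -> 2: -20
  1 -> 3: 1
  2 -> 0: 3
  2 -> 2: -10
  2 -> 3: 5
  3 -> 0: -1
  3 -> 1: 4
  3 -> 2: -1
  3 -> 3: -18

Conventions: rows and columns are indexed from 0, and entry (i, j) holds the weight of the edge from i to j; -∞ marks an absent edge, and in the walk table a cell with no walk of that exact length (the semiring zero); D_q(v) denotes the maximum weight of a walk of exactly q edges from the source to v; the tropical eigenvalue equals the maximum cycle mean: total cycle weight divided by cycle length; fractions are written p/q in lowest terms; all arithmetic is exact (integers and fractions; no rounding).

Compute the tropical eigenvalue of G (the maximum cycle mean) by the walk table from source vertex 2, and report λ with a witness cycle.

q=0: [-∞, -∞, 0, -∞]
q=1: [3, -∞, -10, 5]
q=2: [4, 9, 5, -5]
q=3: [8, 11, 6, 10]
q=4: [9, 14, 10, 12]
Optimal cycle mean attained by: cycle 0->2->0, total 2 + 3, length 2.
Answer: λ = 5/2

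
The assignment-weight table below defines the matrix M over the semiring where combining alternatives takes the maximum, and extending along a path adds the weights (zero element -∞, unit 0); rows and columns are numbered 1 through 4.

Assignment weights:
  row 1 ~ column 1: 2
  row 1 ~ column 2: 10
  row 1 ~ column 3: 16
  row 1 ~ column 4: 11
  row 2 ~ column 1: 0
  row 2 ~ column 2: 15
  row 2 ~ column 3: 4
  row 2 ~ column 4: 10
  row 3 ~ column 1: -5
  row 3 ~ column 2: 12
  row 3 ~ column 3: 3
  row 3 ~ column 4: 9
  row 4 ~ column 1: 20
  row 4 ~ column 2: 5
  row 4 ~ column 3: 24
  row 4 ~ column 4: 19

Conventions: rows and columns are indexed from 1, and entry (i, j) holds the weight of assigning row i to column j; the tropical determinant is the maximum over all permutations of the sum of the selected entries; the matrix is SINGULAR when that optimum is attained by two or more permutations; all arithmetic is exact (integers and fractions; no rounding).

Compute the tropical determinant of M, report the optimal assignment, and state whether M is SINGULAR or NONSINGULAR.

σ = (1, 2, 3, 4): 2 + 15 + 3 + 19 = 39
σ = (1, 2, 4, 3): 2 + 15 + 9 + 24 = 50
σ = (1, 3, 2, 4): 2 + 4 + 12 + 19 = 37
σ = (1, 3, 4, 2): 2 + 4 + 9 + 5 = 20
σ = (1, 4, 2, 3): 2 + 10 + 12 + 24 = 48
σ = (1, 4, 3, 2): 2 + 10 + 3 + 5 = 20
σ = (2, 1, 3, 4): 10 + 0 + 3 + 19 = 32
σ = (2, 1, 4, 3): 10 + 0 + 9 + 24 = 43
σ = (2, 3, 1, 4): 10 + 4 + (-5) + 19 = 28
σ = (2, 3, 4, 1): 10 + 4 + 9 + 20 = 43
σ = (2, 4, 1, 3): 10 + 10 + (-5) + 24 = 39
σ = (2, 4, 3, 1): 10 + 10 + 3 + 20 = 43
σ = (3, 1, 2, 4): 16 + 0 + 12 + 19 = 47
σ = (3, 1, 4, 2): 16 + 0 + 9 + 5 = 30
σ = (3, 2, 1, 4): 16 + 15 + (-5) + 19 = 45
σ = (3, 2, 4, 1): 16 + 15 + 9 + 20 = 60
σ = (3, 4, 1, 2): 16 + 10 + (-5) + 5 = 26
σ = (3, 4, 2, 1): 16 + 10 + 12 + 20 = 58
σ = (4, 1, 2, 3): 11 + 0 + 12 + 24 = 47
σ = (4, 1, 3, 2): 11 + 0 + 3 + 5 = 19
σ = (4, 2, 1, 3): 11 + 15 + (-5) + 24 = 45
σ = (4, 2, 3, 1): 11 + 15 + 3 + 20 = 49
σ = (4, 3, 1, 2): 11 + 4 + (-5) + 5 = 15
σ = (4, 3, 2, 1): 11 + 4 + 12 + 20 = 47
Optimal value attained by: σ = (3, 2, 4, 1).
Answer: det⊕(M) = 60; verdict: NONSINGULAR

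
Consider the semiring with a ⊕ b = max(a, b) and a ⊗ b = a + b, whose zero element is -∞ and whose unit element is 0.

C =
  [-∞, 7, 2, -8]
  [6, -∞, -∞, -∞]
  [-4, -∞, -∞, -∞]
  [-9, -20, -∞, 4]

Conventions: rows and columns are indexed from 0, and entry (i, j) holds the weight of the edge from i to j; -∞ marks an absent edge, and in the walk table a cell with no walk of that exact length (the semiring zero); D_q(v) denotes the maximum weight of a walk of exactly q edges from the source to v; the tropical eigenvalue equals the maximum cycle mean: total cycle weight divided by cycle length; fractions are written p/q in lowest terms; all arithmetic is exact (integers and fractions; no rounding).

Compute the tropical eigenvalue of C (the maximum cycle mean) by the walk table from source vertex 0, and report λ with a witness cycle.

q=0: [0, -∞, -∞, -∞]
q=1: [-∞, 7, 2, -8]
q=2: [13, -28, -∞, -4]
q=3: [-13, 20, 15, 5]
q=4: [26, -6, -11, 9]
Optimal cycle mean attained by: cycle 0->1->0, total 7 + 6, length 2.
Answer: λ = 13/2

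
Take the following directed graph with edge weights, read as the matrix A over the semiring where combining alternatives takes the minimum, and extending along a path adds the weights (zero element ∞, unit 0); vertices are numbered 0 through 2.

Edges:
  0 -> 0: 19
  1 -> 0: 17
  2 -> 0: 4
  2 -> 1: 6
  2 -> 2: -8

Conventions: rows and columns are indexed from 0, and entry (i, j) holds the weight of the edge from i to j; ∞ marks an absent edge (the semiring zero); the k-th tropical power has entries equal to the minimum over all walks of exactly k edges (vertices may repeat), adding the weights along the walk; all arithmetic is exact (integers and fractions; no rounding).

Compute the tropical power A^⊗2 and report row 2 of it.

A^⊗2:
  [38, ∞, ∞]
  [36, ∞, ∞]
  [-4, -2, -16]
Answer: row 2 of A^⊗2 = [-4, -2, -16]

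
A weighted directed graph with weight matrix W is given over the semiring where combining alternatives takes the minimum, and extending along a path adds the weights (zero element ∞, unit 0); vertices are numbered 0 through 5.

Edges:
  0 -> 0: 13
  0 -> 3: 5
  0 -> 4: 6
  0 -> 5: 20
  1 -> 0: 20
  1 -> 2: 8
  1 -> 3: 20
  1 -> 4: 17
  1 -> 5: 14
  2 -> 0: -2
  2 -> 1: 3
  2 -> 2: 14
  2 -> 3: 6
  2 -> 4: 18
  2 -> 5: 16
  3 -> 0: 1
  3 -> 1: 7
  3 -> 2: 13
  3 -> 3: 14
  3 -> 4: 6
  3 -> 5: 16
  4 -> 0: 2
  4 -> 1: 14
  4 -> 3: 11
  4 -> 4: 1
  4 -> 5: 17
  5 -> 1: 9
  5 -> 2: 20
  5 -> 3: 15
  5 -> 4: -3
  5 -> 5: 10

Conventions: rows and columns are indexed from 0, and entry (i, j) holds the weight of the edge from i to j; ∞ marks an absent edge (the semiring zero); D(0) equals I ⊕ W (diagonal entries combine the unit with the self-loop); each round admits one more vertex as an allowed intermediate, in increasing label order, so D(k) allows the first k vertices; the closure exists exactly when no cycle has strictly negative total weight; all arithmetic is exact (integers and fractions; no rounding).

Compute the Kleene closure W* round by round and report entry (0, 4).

D(0):
  [0, ∞, ∞, 5, 6, 20]
  [20, 0, 8, 20, 17, 14]
  [-2, 3, 0, 6, 18, 16]
  [1, 7, 13, 0, 6, 16]
  [2, 14, ∞, 11, 0, 17]
  [∞, 9, 20, 15, -3, 0]
D(1):
  [0, ∞, ∞, 5, 6, 20]
  [20, 0, 8, 20, 17, 14]
  [-2, 3, 0, 3, 4, 16]
  [1, 7, 13, 0, 6, 16]
  [2, 14, ∞, 7, 0, 17]
  [∞, 9, 20, 15, -3, 0]
D(2):
  [0, ∞, ∞, 5, 6, 20]
  [20, 0, 8, 20, 17, 14]
  [-2, 3, 0, 3, 4, 16]
  [1, 7, 13, 0, 6, 16]
  [2, 14, 22, 7, 0, 17]
  [29, 9, 17, 15, -3, 0]
D(3):
  [0, ∞, ∞, 5, 6, 20]
  [6, 0, 8, 11, 12, 14]
  [-2, 3, 0, 3, 4, 16]
  [1, 7, 13, 0, 6, 16]
  [2, 14, 22, 7, 0, 17]
  [15, 9, 17, 15, -3, 0]
D(4):
  [0, 12, 18, 5, 6, 20]
  [6, 0, 8, 11, 12, 14]
  [-2, 3, 0, 3, 4, 16]
  [1, 7, 13, 0, 6, 16]
  [2, 14, 20, 7, 0, 17]
  [15, 9, 17, 15, -3, 0]
D(5):
  [0, 12, 18, 5, 6, 20]
  [6, 0, 8, 11, 12, 14]
  [-2, 3, 0, 3, 4, 16]
  [1, 7, 13, 0, 6, 16]
  [2, 14, 20, 7, 0, 17]
  [-1, 9, 17, 4, -3, 0]
D(6):
  [0, 12, 18, 5, 6, 20]
  [6, 0, 8, 11, 11, 14]
  [-2, 3, 0, 3, 4, 16]
  [1, 7, 13, 0, 6, 16]
  [2, 14, 20, 7, 0, 17]
  [-1, 9, 17, 4, -3, 0]
Answer: W*[0][4] = 6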